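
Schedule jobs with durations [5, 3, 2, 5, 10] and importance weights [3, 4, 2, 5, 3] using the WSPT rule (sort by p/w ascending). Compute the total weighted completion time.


Compute p/w ratios and sort ascending (WSPT): [(3, 4), (2, 2), (5, 5), (5, 3), (10, 3)]
Compute weighted completion times:
  Job (p=3,w=4): C=3, w*C=4*3=12
  Job (p=2,w=2): C=5, w*C=2*5=10
  Job (p=5,w=5): C=10, w*C=5*10=50
  Job (p=5,w=3): C=15, w*C=3*15=45
  Job (p=10,w=3): C=25, w*C=3*25=75
Total weighted completion time = 192

192


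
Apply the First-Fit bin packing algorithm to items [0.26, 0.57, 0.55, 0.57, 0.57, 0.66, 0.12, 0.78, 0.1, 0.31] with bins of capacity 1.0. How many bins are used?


Place items sequentially using First-Fit:
  Item 0.26 -> new Bin 1
  Item 0.57 -> Bin 1 (now 0.83)
  Item 0.55 -> new Bin 2
  Item 0.57 -> new Bin 3
  Item 0.57 -> new Bin 4
  Item 0.66 -> new Bin 5
  Item 0.12 -> Bin 1 (now 0.95)
  Item 0.78 -> new Bin 6
  Item 0.1 -> Bin 2 (now 0.65)
  Item 0.31 -> Bin 2 (now 0.96)
Total bins used = 6

6


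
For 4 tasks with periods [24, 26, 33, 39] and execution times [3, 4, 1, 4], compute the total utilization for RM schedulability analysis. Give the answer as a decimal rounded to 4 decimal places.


Compute individual utilizations (exact fractions):
  Task 1: C/T = 3/24 = 1/8 (approx. 0.125)
  Task 2: C/T = 4/26 = 2/13 (approx. 0.1538)
  Task 3: C/T = 1/33 (approx. 0.0303)
  Task 4: C/T = 4/39 (approx. 0.1026)
Total utilization U = 1/8 + 2/13 + 1/33 + 4/39 = 471/1144
Rounded to 4 decimal places: U = 0.4117
RM (Liu & Layland) bound for 4 tasks = 0.756828; compare with U = 471/1144 (approx. 0.411713)
U <= bound, so schedulable by RM sufficient condition.

0.4117


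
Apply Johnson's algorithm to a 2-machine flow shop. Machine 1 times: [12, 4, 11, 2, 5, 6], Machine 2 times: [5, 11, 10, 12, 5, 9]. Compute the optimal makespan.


Apply Johnson's rule:
  Group 1 (a <= b): [(4, 2, 12), (2, 4, 11), (5, 5, 5), (6, 6, 9)]
  Group 2 (a > b): [(3, 11, 10), (1, 12, 5)]
Optimal job order: [4, 2, 5, 6, 3, 1]
Schedule:
  Job 4: M1 done at 2, M2 done at 14
  Job 2: M1 done at 6, M2 done at 25
  Job 5: M1 done at 11, M2 done at 30
  Job 6: M1 done at 17, M2 done at 39
  Job 3: M1 done at 28, M2 done at 49
  Job 1: M1 done at 40, M2 done at 54
Makespan = 54

54


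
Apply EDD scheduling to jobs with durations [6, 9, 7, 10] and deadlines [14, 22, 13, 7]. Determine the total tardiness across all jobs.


Sort by due date (EDD order): [(10, 7), (7, 13), (6, 14), (9, 22)]
Compute completion times and tardiness:
  Job 1: p=10, d=7, C=10, tardiness=max(0,10-7)=3
  Job 2: p=7, d=13, C=17, tardiness=max(0,17-13)=4
  Job 3: p=6, d=14, C=23, tardiness=max(0,23-14)=9
  Job 4: p=9, d=22, C=32, tardiness=max(0,32-22)=10
Total tardiness = 26

26


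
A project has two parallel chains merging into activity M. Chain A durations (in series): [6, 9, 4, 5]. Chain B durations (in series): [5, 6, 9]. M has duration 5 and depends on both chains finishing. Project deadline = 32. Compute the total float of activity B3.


Forward pass: ES(B3) = sum of predecessors on chain B = 11
EF = ES + duration = 11 + 9 = 20
Backward pass: LF(M) = deadline = 32; LS(M) = 32 - 5 = 27
LF(B3) = LS(M) - sum(successors on chain B) = 27 - 0 = 27
LS = LF - duration = 27 - 9 = 18
Total float = LS - ES = 18 - 11 = 7

7


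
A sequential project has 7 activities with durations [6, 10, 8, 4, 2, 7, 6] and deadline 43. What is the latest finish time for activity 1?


LF(activity 1) = deadline - sum of successor durations
Successors: activities 2 through 7 with durations [10, 8, 4, 2, 7, 6]
Sum of successor durations = 37
LF = 43 - 37 = 6

6


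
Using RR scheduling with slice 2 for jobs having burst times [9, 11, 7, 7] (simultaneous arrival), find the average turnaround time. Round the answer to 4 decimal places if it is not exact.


Time quantum = 2
Execution trace:
  J1 runs 2 units, time = 2
  J2 runs 2 units, time = 4
  J3 runs 2 units, time = 6
  J4 runs 2 units, time = 8
  J1 runs 2 units, time = 10
  J2 runs 2 units, time = 12
  J3 runs 2 units, time = 14
  J4 runs 2 units, time = 16
  J1 runs 2 units, time = 18
  J2 runs 2 units, time = 20
  J3 runs 2 units, time = 22
  J4 runs 2 units, time = 24
  J1 runs 2 units, time = 26
  J2 runs 2 units, time = 28
  J3 runs 1 units, time = 29
  J4 runs 1 units, time = 30
  J1 runs 1 units, time = 31
  J2 runs 2 units, time = 33
  J2 runs 1 units, time = 34
Finish times: [31, 34, 29, 30]
Average turnaround = 124/4 = 31.0

31.0


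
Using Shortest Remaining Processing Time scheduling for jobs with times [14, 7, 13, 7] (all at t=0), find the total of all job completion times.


Since all jobs arrive at t=0, SRPT equals SPT ordering.
SPT order: [7, 7, 13, 14]
Completion times:
  Job 1: p=7, C=7
  Job 2: p=7, C=14
  Job 3: p=13, C=27
  Job 4: p=14, C=41
Total completion time = 7 + 14 + 27 + 41 = 89

89


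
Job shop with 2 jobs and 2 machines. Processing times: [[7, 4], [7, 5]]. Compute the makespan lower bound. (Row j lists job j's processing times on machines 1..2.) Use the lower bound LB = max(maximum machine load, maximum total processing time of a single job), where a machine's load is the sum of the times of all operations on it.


Machine loads:
  Machine 1: 7 + 7 = 14
  Machine 2: 4 + 5 = 9
Max machine load = 14
Job totals:
  Job 1: 11
  Job 2: 12
Max job total = 12
Lower bound = max(14, 12) = 14

14


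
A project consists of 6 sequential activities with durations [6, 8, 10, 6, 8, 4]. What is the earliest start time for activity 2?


Activity 2 starts after activities 1 through 1 complete.
Predecessor durations: [6]
ES = 6 = 6

6


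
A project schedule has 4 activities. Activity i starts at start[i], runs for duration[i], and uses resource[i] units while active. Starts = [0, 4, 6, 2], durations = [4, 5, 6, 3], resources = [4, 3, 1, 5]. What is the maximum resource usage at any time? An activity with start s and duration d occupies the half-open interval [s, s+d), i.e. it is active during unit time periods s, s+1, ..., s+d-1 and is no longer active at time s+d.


Each activity i is active on [start_i, start_i + duration_i).
Compute total resource usage per time slot:
  t=0: active resources = [4], total = 4
  t=1: active resources = [4], total = 4
  t=2: active resources = [4, 5], total = 9
  t=3: active resources = [4, 5], total = 9
  t=4: active resources = [3, 5], total = 8
  t=5: active resources = [3], total = 3
  t=6: active resources = [3, 1], total = 4
  t=7: active resources = [3, 1], total = 4
  t=8: active resources = [3, 1], total = 4
  t=9: active resources = [1], total = 1
  t=10: active resources = [1], total = 1
  t=11: active resources = [1], total = 1
Peak resource demand = 9

9


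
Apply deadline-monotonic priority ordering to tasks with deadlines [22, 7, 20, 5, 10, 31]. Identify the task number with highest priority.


Sort tasks by relative deadline (ascending):
  Task 4: deadline = 5
  Task 2: deadline = 7
  Task 5: deadline = 10
  Task 3: deadline = 20
  Task 1: deadline = 22
  Task 6: deadline = 31
Priority order (highest first): [4, 2, 5, 3, 1, 6]
Highest priority task = 4

4


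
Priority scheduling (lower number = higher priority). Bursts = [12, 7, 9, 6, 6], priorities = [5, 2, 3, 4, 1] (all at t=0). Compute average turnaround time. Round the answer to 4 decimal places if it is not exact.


Sort by priority (ascending = highest first):
Order: [(1, 6), (2, 7), (3, 9), (4, 6), (5, 12)]
Completion times:
  Priority 1, burst=6, C=6
  Priority 2, burst=7, C=13
  Priority 3, burst=9, C=22
  Priority 4, burst=6, C=28
  Priority 5, burst=12, C=40
Average turnaround = 109/5 = 21.8

21.8


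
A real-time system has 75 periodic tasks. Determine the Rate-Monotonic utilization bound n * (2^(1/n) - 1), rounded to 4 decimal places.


Compute 2^(1/75) = 1.0092848012
Subtract 1: 1.0092848012 - 1 = 0.0092848012
Multiply by n: 75 * 0.0092848012 = 0.6963600900
Round to 4 dp: 0.6964

0.6964


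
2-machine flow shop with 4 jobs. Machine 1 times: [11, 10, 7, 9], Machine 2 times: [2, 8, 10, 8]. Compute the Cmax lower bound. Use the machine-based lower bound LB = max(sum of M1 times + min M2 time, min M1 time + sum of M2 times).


LB1 = sum(M1 times) + min(M2 times) = 37 + 2 = 39
LB2 = min(M1 times) + sum(M2 times) = 7 + 28 = 35
Lower bound = max(LB1, LB2) = max(39, 35) = 39

39


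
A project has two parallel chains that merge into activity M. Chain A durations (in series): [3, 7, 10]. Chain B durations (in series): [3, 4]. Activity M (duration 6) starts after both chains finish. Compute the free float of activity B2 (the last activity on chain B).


ES(B2) = sum of predecessors on chain B = 3
EF(B2) = ES + duration = 3 + 4 = 7
Successor of B2 is M. ES(M) = max(sum(A), sum(B)) = max(20, 7) = 20
Free float = ES(successor) - EF(current) = 20 - 7 = 13

13


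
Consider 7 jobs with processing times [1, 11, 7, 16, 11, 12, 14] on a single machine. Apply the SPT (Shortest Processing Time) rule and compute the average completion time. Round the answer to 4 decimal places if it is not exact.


Sort jobs by processing time (SPT order): [1, 7, 11, 11, 12, 14, 16]
Compute completion times sequentially:
  Job 1: processing = 1, completes at 1
  Job 2: processing = 7, completes at 8
  Job 3: processing = 11, completes at 19
  Job 4: processing = 11, completes at 30
  Job 5: processing = 12, completes at 42
  Job 6: processing = 14, completes at 56
  Job 7: processing = 16, completes at 72
Sum of completion times = 228
Average completion time = 228/7 = 32.5714

32.5714


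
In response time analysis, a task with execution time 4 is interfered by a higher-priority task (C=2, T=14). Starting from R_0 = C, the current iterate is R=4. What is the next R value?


R_next = C + ceil(R_prev / T_hp) * C_hp
ceil(4 / 14) = ceil(0.2857) = 1
Interference = 1 * 2 = 2
R_next = 4 + 2 = 6

6


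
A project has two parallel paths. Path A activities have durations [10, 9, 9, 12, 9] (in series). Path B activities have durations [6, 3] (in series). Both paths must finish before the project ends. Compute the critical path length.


Path A total = 10 + 9 + 9 + 12 + 9 = 49
Path B total = 6 + 3 = 9
Critical path = longest path = max(49, 9) = 49

49


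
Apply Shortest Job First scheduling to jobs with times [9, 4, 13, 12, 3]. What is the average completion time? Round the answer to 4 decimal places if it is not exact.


SJF order (ascending): [3, 4, 9, 12, 13]
Completion times:
  Job 1: burst=3, C=3
  Job 2: burst=4, C=7
  Job 3: burst=9, C=16
  Job 4: burst=12, C=28
  Job 5: burst=13, C=41
Average completion = 95/5 = 19.0

19.0


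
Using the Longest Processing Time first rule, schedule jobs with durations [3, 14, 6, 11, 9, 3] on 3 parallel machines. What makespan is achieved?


Sort jobs in decreasing order (LPT): [14, 11, 9, 6, 3, 3]
Assign each job to the least loaded machine:
  Machine 1: jobs [14, 3], load = 17
  Machine 2: jobs [11, 3], load = 14
  Machine 3: jobs [9, 6], load = 15
Makespan = max load = 17

17


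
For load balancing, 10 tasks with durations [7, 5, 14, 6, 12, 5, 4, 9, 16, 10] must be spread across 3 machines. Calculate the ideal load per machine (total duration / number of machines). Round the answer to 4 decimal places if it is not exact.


Total processing time = 7 + 5 + 14 + 6 + 12 + 5 + 4 + 9 + 16 + 10 = 88
Number of machines = 3
Ideal balanced load = 88 / 3 = 29.3333

29.3333


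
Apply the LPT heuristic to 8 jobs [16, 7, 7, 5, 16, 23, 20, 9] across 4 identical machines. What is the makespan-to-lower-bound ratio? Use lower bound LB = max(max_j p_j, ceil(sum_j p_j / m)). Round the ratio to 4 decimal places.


LPT order: [23, 20, 16, 16, 9, 7, 7, 5]
Machine loads after assignment: [28, 27, 25, 23]
LPT makespan = 28
Lower bound = max(max_job, ceil(total/4)) = max(23, 26) = 26
Ratio = 28 / 26 = 1.0769

1.0769


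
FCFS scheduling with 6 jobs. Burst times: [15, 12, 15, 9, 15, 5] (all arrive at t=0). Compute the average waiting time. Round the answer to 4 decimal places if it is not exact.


FCFS order (as given): [15, 12, 15, 9, 15, 5]
Waiting times:
  Job 1: wait = 0
  Job 2: wait = 15
  Job 3: wait = 27
  Job 4: wait = 42
  Job 5: wait = 51
  Job 6: wait = 66
Sum of waiting times = 201
Average waiting time = 201/6 = 33.5

33.5


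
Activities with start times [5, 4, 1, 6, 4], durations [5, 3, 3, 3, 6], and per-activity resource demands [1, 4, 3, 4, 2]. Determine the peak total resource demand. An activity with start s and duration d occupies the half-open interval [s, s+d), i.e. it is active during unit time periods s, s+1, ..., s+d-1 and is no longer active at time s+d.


Each activity i is active on [start_i, start_i + duration_i).
Compute total resource usage per time slot:
  t=0: active resources = [], total = 0
  t=1: active resources = [3], total = 3
  t=2: active resources = [3], total = 3
  t=3: active resources = [3], total = 3
  t=4: active resources = [4, 2], total = 6
  t=5: active resources = [1, 4, 2], total = 7
  t=6: active resources = [1, 4, 4, 2], total = 11
  t=7: active resources = [1, 4, 2], total = 7
  t=8: active resources = [1, 4, 2], total = 7
  t=9: active resources = [1, 2], total = 3
Peak resource demand = 11

11


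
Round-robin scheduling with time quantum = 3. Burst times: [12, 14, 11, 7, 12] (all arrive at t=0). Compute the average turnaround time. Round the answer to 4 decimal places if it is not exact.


Time quantum = 3
Execution trace:
  J1 runs 3 units, time = 3
  J2 runs 3 units, time = 6
  J3 runs 3 units, time = 9
  J4 runs 3 units, time = 12
  J5 runs 3 units, time = 15
  J1 runs 3 units, time = 18
  J2 runs 3 units, time = 21
  J3 runs 3 units, time = 24
  J4 runs 3 units, time = 27
  J5 runs 3 units, time = 30
  J1 runs 3 units, time = 33
  J2 runs 3 units, time = 36
  J3 runs 3 units, time = 39
  J4 runs 1 units, time = 40
  J5 runs 3 units, time = 43
  J1 runs 3 units, time = 46
  J2 runs 3 units, time = 49
  J3 runs 2 units, time = 51
  J5 runs 3 units, time = 54
  J2 runs 2 units, time = 56
Finish times: [46, 56, 51, 40, 54]
Average turnaround = 247/5 = 49.4

49.4


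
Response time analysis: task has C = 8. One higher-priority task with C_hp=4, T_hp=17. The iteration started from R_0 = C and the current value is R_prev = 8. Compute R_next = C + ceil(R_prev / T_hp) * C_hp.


R_next = C + ceil(R_prev / T_hp) * C_hp
ceil(8 / 17) = ceil(0.4706) = 1
Interference = 1 * 4 = 4
R_next = 8 + 4 = 12

12


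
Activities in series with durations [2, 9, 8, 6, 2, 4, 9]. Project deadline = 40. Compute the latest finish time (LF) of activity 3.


LF(activity 3) = deadline - sum of successor durations
Successors: activities 4 through 7 with durations [6, 2, 4, 9]
Sum of successor durations = 21
LF = 40 - 21 = 19

19


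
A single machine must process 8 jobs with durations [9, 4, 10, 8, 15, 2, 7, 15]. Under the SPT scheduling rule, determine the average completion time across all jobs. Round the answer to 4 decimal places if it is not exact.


Sort jobs by processing time (SPT order): [2, 4, 7, 8, 9, 10, 15, 15]
Compute completion times sequentially:
  Job 1: processing = 2, completes at 2
  Job 2: processing = 4, completes at 6
  Job 3: processing = 7, completes at 13
  Job 4: processing = 8, completes at 21
  Job 5: processing = 9, completes at 30
  Job 6: processing = 10, completes at 40
  Job 7: processing = 15, completes at 55
  Job 8: processing = 15, completes at 70
Sum of completion times = 237
Average completion time = 237/8 = 29.625

29.625


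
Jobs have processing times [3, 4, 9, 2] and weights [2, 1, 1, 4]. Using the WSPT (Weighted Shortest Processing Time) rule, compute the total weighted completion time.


Compute p/w ratios and sort ascending (WSPT): [(2, 4), (3, 2), (4, 1), (9, 1)]
Compute weighted completion times:
  Job (p=2,w=4): C=2, w*C=4*2=8
  Job (p=3,w=2): C=5, w*C=2*5=10
  Job (p=4,w=1): C=9, w*C=1*9=9
  Job (p=9,w=1): C=18, w*C=1*18=18
Total weighted completion time = 45

45


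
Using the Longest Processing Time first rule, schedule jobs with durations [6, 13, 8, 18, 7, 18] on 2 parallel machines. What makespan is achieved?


Sort jobs in decreasing order (LPT): [18, 18, 13, 8, 7, 6]
Assign each job to the least loaded machine:
  Machine 1: jobs [18, 13, 6], load = 37
  Machine 2: jobs [18, 8, 7], load = 33
Makespan = max load = 37

37


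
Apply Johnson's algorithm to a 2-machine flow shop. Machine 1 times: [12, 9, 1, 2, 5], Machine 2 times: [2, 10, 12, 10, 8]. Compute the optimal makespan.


Apply Johnson's rule:
  Group 1 (a <= b): [(3, 1, 12), (4, 2, 10), (5, 5, 8), (2, 9, 10)]
  Group 2 (a > b): [(1, 12, 2)]
Optimal job order: [3, 4, 5, 2, 1]
Schedule:
  Job 3: M1 done at 1, M2 done at 13
  Job 4: M1 done at 3, M2 done at 23
  Job 5: M1 done at 8, M2 done at 31
  Job 2: M1 done at 17, M2 done at 41
  Job 1: M1 done at 29, M2 done at 43
Makespan = 43

43


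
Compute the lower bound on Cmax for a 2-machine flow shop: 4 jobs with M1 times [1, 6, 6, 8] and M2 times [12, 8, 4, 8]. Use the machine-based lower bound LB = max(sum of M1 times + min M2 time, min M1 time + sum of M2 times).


LB1 = sum(M1 times) + min(M2 times) = 21 + 4 = 25
LB2 = min(M1 times) + sum(M2 times) = 1 + 32 = 33
Lower bound = max(LB1, LB2) = max(25, 33) = 33

33


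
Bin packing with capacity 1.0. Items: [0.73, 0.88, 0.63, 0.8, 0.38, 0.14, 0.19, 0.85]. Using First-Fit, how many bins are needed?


Place items sequentially using First-Fit:
  Item 0.73 -> new Bin 1
  Item 0.88 -> new Bin 2
  Item 0.63 -> new Bin 3
  Item 0.8 -> new Bin 4
  Item 0.38 -> new Bin 5
  Item 0.14 -> Bin 1 (now 0.87)
  Item 0.19 -> Bin 3 (now 0.82)
  Item 0.85 -> new Bin 6
Total bins used = 6

6


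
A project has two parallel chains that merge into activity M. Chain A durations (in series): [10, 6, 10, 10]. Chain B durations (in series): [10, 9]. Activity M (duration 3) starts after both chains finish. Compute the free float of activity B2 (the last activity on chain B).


ES(B2) = sum of predecessors on chain B = 10
EF(B2) = ES + duration = 10 + 9 = 19
Successor of B2 is M. ES(M) = max(sum(A), sum(B)) = max(36, 19) = 36
Free float = ES(successor) - EF(current) = 36 - 19 = 17

17


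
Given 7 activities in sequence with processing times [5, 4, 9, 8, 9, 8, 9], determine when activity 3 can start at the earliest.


Activity 3 starts after activities 1 through 2 complete.
Predecessor durations: [5, 4]
ES = 5 + 4 = 9

9


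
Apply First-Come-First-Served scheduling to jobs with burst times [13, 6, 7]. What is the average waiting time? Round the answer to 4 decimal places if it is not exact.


FCFS order (as given): [13, 6, 7]
Waiting times:
  Job 1: wait = 0
  Job 2: wait = 13
  Job 3: wait = 19
Sum of waiting times = 32
Average waiting time = 32/3 = 10.6667

10.6667


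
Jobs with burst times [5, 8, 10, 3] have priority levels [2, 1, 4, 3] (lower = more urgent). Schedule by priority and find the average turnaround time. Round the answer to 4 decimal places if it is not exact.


Sort by priority (ascending = highest first):
Order: [(1, 8), (2, 5), (3, 3), (4, 10)]
Completion times:
  Priority 1, burst=8, C=8
  Priority 2, burst=5, C=13
  Priority 3, burst=3, C=16
  Priority 4, burst=10, C=26
Average turnaround = 63/4 = 15.75

15.75


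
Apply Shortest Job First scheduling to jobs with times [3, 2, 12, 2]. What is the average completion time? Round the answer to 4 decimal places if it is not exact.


SJF order (ascending): [2, 2, 3, 12]
Completion times:
  Job 1: burst=2, C=2
  Job 2: burst=2, C=4
  Job 3: burst=3, C=7
  Job 4: burst=12, C=19
Average completion = 32/4 = 8.0

8.0


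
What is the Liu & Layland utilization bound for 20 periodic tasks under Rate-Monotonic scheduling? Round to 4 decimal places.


Compute 2^(1/20) = 1.0352649238
Subtract 1: 1.0352649238 - 1 = 0.0352649238
Multiply by n: 20 * 0.0352649238 = 0.7052984760
Round to 4 dp: 0.7053

0.7053


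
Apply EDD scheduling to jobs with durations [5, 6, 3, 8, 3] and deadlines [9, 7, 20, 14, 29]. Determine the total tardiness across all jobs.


Sort by due date (EDD order): [(6, 7), (5, 9), (8, 14), (3, 20), (3, 29)]
Compute completion times and tardiness:
  Job 1: p=6, d=7, C=6, tardiness=max(0,6-7)=0
  Job 2: p=5, d=9, C=11, tardiness=max(0,11-9)=2
  Job 3: p=8, d=14, C=19, tardiness=max(0,19-14)=5
  Job 4: p=3, d=20, C=22, tardiness=max(0,22-20)=2
  Job 5: p=3, d=29, C=25, tardiness=max(0,25-29)=0
Total tardiness = 9

9


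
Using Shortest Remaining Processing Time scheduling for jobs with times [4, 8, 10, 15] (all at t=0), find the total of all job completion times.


Since all jobs arrive at t=0, SRPT equals SPT ordering.
SPT order: [4, 8, 10, 15]
Completion times:
  Job 1: p=4, C=4
  Job 2: p=8, C=12
  Job 3: p=10, C=22
  Job 4: p=15, C=37
Total completion time = 4 + 12 + 22 + 37 = 75

75


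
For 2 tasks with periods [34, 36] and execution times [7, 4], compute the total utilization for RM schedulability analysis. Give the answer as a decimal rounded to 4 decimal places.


Compute individual utilizations (exact fractions):
  Task 1: C/T = 7/34 (approx. 0.2059)
  Task 2: C/T = 4/36 = 1/9 (approx. 0.1111)
Total utilization U = 7/34 + 1/9 = 97/306
Rounded to 4 decimal places: U = 0.3170
RM (Liu & Layland) bound for 2 tasks = 0.828427; compare with U = 97/306 (approx. 0.316993)
U <= bound, so schedulable by RM sufficient condition.

0.3170


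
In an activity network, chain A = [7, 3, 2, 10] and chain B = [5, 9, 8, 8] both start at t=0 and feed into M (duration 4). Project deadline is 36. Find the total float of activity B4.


Forward pass: ES(B4) = sum of predecessors on chain B = 22
EF = ES + duration = 22 + 8 = 30
Backward pass: LF(M) = deadline = 36; LS(M) = 36 - 4 = 32
LF(B4) = LS(M) - sum(successors on chain B) = 32 - 0 = 32
LS = LF - duration = 32 - 8 = 24
Total float = LS - ES = 24 - 22 = 2

2


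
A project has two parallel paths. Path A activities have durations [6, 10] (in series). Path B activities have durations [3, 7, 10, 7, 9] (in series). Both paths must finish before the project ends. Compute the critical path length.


Path A total = 6 + 10 = 16
Path B total = 3 + 7 + 10 + 7 + 9 = 36
Critical path = longest path = max(16, 36) = 36

36


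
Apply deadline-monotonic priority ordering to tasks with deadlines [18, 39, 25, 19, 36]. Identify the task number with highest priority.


Sort tasks by relative deadline (ascending):
  Task 1: deadline = 18
  Task 4: deadline = 19
  Task 3: deadline = 25
  Task 5: deadline = 36
  Task 2: deadline = 39
Priority order (highest first): [1, 4, 3, 5, 2]
Highest priority task = 1

1


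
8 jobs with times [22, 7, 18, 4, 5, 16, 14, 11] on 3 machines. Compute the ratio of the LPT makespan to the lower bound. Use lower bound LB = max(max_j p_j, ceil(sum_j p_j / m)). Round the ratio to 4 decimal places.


LPT order: [22, 18, 16, 14, 11, 7, 5, 4]
Machine loads after assignment: [34, 33, 30]
LPT makespan = 34
Lower bound = max(max_job, ceil(total/3)) = max(22, 33) = 33
Ratio = 34 / 33 = 1.0303

1.0303


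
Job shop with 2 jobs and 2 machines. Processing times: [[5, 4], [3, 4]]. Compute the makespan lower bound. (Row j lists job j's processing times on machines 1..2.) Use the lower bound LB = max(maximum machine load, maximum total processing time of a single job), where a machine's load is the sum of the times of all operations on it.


Machine loads:
  Machine 1: 5 + 3 = 8
  Machine 2: 4 + 4 = 8
Max machine load = 8
Job totals:
  Job 1: 9
  Job 2: 7
Max job total = 9
Lower bound = max(8, 9) = 9

9


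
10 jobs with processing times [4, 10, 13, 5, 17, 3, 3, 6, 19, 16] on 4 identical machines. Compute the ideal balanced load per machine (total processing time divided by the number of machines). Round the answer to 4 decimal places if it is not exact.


Total processing time = 4 + 10 + 13 + 5 + 17 + 3 + 3 + 6 + 19 + 16 = 96
Number of machines = 4
Ideal balanced load = 96 / 4 = 24.0

24.0


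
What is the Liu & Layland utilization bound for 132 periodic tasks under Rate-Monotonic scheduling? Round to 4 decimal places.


Compute 2^(1/132) = 1.0052649263
Subtract 1: 1.0052649263 - 1 = 0.0052649263
Multiply by n: 132 * 0.0052649263 = 0.6949702716
Round to 4 dp: 0.6950

0.6950


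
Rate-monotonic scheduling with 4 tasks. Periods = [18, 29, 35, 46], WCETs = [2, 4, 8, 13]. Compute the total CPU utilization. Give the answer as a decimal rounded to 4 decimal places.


Compute individual utilizations (exact fractions):
  Task 1: C/T = 2/18 = 1/9 (approx. 0.1111)
  Task 2: C/T = 4/29 (approx. 0.1379)
  Task 3: C/T = 8/35 (approx. 0.2286)
  Task 4: C/T = 13/46 (approx. 0.2826)
Total utilization U = 1/9 + 4/29 + 8/35 + 13/46 = 319453/420210
Rounded to 4 decimal places: U = 0.7602
RM (Liu & Layland) bound for 4 tasks = 0.756828; compare with U = 319453/420210 (approx. 0.760222)
bound < U <= 1, so the RM sufficient condition is not met (inconclusive; an exact test such as response-time analysis is needed).

0.7602


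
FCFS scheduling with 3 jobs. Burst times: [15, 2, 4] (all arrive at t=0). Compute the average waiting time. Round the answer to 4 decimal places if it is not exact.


FCFS order (as given): [15, 2, 4]
Waiting times:
  Job 1: wait = 0
  Job 2: wait = 15
  Job 3: wait = 17
Sum of waiting times = 32
Average waiting time = 32/3 = 10.6667

10.6667


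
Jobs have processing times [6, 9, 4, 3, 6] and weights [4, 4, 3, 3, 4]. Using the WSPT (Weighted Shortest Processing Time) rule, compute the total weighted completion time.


Compute p/w ratios and sort ascending (WSPT): [(3, 3), (4, 3), (6, 4), (6, 4), (9, 4)]
Compute weighted completion times:
  Job (p=3,w=3): C=3, w*C=3*3=9
  Job (p=4,w=3): C=7, w*C=3*7=21
  Job (p=6,w=4): C=13, w*C=4*13=52
  Job (p=6,w=4): C=19, w*C=4*19=76
  Job (p=9,w=4): C=28, w*C=4*28=112
Total weighted completion time = 270

270


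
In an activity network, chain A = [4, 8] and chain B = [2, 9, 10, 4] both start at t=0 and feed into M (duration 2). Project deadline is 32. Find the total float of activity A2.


Forward pass: ES(A2) = sum of predecessors on chain A = 4
EF = ES + duration = 4 + 8 = 12
Backward pass: LF(M) = deadline = 32; LS(M) = 32 - 2 = 30
LF(A2) = LS(M) - sum(successors on chain A) = 30 - 0 = 30
LS = LF - duration = 30 - 8 = 22
Total float = LS - ES = 22 - 4 = 18

18


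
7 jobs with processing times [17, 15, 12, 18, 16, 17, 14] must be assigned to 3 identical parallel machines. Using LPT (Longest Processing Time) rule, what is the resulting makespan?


Sort jobs in decreasing order (LPT): [18, 17, 17, 16, 15, 14, 12]
Assign each job to the least loaded machine:
  Machine 1: jobs [18, 14, 12], load = 44
  Machine 2: jobs [17, 16], load = 33
  Machine 3: jobs [17, 15], load = 32
Makespan = max load = 44

44


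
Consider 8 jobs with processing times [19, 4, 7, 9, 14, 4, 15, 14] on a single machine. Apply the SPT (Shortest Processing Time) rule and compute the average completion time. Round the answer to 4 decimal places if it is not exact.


Sort jobs by processing time (SPT order): [4, 4, 7, 9, 14, 14, 15, 19]
Compute completion times sequentially:
  Job 1: processing = 4, completes at 4
  Job 2: processing = 4, completes at 8
  Job 3: processing = 7, completes at 15
  Job 4: processing = 9, completes at 24
  Job 5: processing = 14, completes at 38
  Job 6: processing = 14, completes at 52
  Job 7: processing = 15, completes at 67
  Job 8: processing = 19, completes at 86
Sum of completion times = 294
Average completion time = 294/8 = 36.75

36.75


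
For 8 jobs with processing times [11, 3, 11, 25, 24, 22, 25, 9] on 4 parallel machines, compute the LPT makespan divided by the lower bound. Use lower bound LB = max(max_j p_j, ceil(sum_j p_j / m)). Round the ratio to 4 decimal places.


LPT order: [25, 25, 24, 22, 11, 11, 9, 3]
Machine loads after assignment: [34, 28, 35, 33]
LPT makespan = 35
Lower bound = max(max_job, ceil(total/4)) = max(25, 33) = 33
Ratio = 35 / 33 = 1.0606

1.0606


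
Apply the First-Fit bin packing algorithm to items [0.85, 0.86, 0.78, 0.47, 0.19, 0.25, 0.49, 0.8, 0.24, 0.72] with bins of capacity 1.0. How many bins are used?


Place items sequentially using First-Fit:
  Item 0.85 -> new Bin 1
  Item 0.86 -> new Bin 2
  Item 0.78 -> new Bin 3
  Item 0.47 -> new Bin 4
  Item 0.19 -> Bin 3 (now 0.97)
  Item 0.25 -> Bin 4 (now 0.72)
  Item 0.49 -> new Bin 5
  Item 0.8 -> new Bin 6
  Item 0.24 -> Bin 4 (now 0.96)
  Item 0.72 -> new Bin 7
Total bins used = 7

7


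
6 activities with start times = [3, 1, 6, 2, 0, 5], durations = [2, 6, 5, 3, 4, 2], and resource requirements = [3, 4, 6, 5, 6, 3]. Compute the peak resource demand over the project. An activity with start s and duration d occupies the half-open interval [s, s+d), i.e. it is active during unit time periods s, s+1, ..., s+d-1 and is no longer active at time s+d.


Each activity i is active on [start_i, start_i + duration_i).
Compute total resource usage per time slot:
  t=0: active resources = [6], total = 6
  t=1: active resources = [4, 6], total = 10
  t=2: active resources = [4, 5, 6], total = 15
  t=3: active resources = [3, 4, 5, 6], total = 18
  t=4: active resources = [3, 4, 5], total = 12
  t=5: active resources = [4, 3], total = 7
  t=6: active resources = [4, 6, 3], total = 13
  t=7: active resources = [6], total = 6
  t=8: active resources = [6], total = 6
  t=9: active resources = [6], total = 6
  t=10: active resources = [6], total = 6
Peak resource demand = 18

18


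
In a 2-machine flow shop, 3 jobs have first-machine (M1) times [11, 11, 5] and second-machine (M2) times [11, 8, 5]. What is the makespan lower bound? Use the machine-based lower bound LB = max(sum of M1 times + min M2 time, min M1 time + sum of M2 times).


LB1 = sum(M1 times) + min(M2 times) = 27 + 5 = 32
LB2 = min(M1 times) + sum(M2 times) = 5 + 24 = 29
Lower bound = max(LB1, LB2) = max(32, 29) = 32

32


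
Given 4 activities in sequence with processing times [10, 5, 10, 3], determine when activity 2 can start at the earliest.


Activity 2 starts after activities 1 through 1 complete.
Predecessor durations: [10]
ES = 10 = 10

10


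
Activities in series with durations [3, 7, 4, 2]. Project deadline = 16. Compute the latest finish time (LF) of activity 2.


LF(activity 2) = deadline - sum of successor durations
Successors: activities 3 through 4 with durations [4, 2]
Sum of successor durations = 6
LF = 16 - 6 = 10

10


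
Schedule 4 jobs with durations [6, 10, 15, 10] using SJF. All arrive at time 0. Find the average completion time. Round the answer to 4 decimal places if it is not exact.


SJF order (ascending): [6, 10, 10, 15]
Completion times:
  Job 1: burst=6, C=6
  Job 2: burst=10, C=16
  Job 3: burst=10, C=26
  Job 4: burst=15, C=41
Average completion = 89/4 = 22.25

22.25


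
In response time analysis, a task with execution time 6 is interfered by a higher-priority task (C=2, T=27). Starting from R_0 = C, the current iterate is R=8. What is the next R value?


R_next = C + ceil(R_prev / T_hp) * C_hp
ceil(8 / 27) = ceil(0.2963) = 1
Interference = 1 * 2 = 2
R_next = 6 + 2 = 8
R_next = R_prev, so the iteration has converged (response time = 8).

8


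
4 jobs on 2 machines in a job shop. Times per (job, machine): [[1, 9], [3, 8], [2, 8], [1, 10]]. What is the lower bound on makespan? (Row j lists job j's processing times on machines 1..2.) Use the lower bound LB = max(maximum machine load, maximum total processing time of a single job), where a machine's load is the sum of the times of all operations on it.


Machine loads:
  Machine 1: 1 + 3 + 2 + 1 = 7
  Machine 2: 9 + 8 + 8 + 10 = 35
Max machine load = 35
Job totals:
  Job 1: 10
  Job 2: 11
  Job 3: 10
  Job 4: 11
Max job total = 11
Lower bound = max(35, 11) = 35

35


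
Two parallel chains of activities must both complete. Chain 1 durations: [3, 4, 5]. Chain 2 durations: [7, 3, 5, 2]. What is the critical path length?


Path A total = 3 + 4 + 5 = 12
Path B total = 7 + 3 + 5 + 2 = 17
Critical path = longest path = max(12, 17) = 17

17


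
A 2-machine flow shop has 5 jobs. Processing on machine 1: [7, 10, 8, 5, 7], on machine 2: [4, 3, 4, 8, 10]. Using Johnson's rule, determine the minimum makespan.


Apply Johnson's rule:
  Group 1 (a <= b): [(4, 5, 8), (5, 7, 10)]
  Group 2 (a > b): [(1, 7, 4), (3, 8, 4), (2, 10, 3)]
Optimal job order: [4, 5, 1, 3, 2]
Schedule:
  Job 4: M1 done at 5, M2 done at 13
  Job 5: M1 done at 12, M2 done at 23
  Job 1: M1 done at 19, M2 done at 27
  Job 3: M1 done at 27, M2 done at 31
  Job 2: M1 done at 37, M2 done at 40
Makespan = 40

40


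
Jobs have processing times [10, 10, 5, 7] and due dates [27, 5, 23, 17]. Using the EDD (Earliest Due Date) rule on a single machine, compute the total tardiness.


Sort by due date (EDD order): [(10, 5), (7, 17), (5, 23), (10, 27)]
Compute completion times and tardiness:
  Job 1: p=10, d=5, C=10, tardiness=max(0,10-5)=5
  Job 2: p=7, d=17, C=17, tardiness=max(0,17-17)=0
  Job 3: p=5, d=23, C=22, tardiness=max(0,22-23)=0
  Job 4: p=10, d=27, C=32, tardiness=max(0,32-27)=5
Total tardiness = 10

10


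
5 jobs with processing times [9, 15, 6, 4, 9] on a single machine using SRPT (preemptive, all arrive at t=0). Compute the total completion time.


Since all jobs arrive at t=0, SRPT equals SPT ordering.
SPT order: [4, 6, 9, 9, 15]
Completion times:
  Job 1: p=4, C=4
  Job 2: p=6, C=10
  Job 3: p=9, C=19
  Job 4: p=9, C=28
  Job 5: p=15, C=43
Total completion time = 4 + 10 + 19 + 28 + 43 = 104

104


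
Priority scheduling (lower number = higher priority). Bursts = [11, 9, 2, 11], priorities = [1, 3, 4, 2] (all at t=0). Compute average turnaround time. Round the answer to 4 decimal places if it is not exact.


Sort by priority (ascending = highest first):
Order: [(1, 11), (2, 11), (3, 9), (4, 2)]
Completion times:
  Priority 1, burst=11, C=11
  Priority 2, burst=11, C=22
  Priority 3, burst=9, C=31
  Priority 4, burst=2, C=33
Average turnaround = 97/4 = 24.25

24.25


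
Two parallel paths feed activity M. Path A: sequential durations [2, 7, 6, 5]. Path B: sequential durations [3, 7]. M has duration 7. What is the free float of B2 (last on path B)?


ES(B2) = sum of predecessors on chain B = 3
EF(B2) = ES + duration = 3 + 7 = 10
Successor of B2 is M. ES(M) = max(sum(A), sum(B)) = max(20, 10) = 20
Free float = ES(successor) - EF(current) = 20 - 10 = 10

10


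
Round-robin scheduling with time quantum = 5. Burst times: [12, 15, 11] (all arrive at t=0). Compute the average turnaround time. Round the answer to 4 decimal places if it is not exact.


Time quantum = 5
Execution trace:
  J1 runs 5 units, time = 5
  J2 runs 5 units, time = 10
  J3 runs 5 units, time = 15
  J1 runs 5 units, time = 20
  J2 runs 5 units, time = 25
  J3 runs 5 units, time = 30
  J1 runs 2 units, time = 32
  J2 runs 5 units, time = 37
  J3 runs 1 units, time = 38
Finish times: [32, 37, 38]
Average turnaround = 107/3 = 35.6667

35.6667


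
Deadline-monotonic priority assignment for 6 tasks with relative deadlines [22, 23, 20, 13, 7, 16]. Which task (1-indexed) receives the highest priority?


Sort tasks by relative deadline (ascending):
  Task 5: deadline = 7
  Task 4: deadline = 13
  Task 6: deadline = 16
  Task 3: deadline = 20
  Task 1: deadline = 22
  Task 2: deadline = 23
Priority order (highest first): [5, 4, 6, 3, 1, 2]
Highest priority task = 5

5


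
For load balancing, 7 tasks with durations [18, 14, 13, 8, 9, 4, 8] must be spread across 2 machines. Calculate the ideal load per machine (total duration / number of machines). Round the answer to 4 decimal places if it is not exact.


Total processing time = 18 + 14 + 13 + 8 + 9 + 4 + 8 = 74
Number of machines = 2
Ideal balanced load = 74 / 2 = 37.0

37.0


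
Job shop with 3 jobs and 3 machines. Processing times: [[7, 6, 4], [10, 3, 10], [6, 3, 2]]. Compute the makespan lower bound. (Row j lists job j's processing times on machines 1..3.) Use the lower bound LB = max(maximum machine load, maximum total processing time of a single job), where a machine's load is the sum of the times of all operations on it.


Machine loads:
  Machine 1: 7 + 10 + 6 = 23
  Machine 2: 6 + 3 + 3 = 12
  Machine 3: 4 + 10 + 2 = 16
Max machine load = 23
Job totals:
  Job 1: 17
  Job 2: 23
  Job 3: 11
Max job total = 23
Lower bound = max(23, 23) = 23

23


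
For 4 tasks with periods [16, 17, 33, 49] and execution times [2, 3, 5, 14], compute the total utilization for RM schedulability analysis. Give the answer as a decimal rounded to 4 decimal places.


Compute individual utilizations (exact fractions):
  Task 1: C/T = 2/16 = 1/8 (approx. 0.125)
  Task 2: C/T = 3/17 (approx. 0.1765)
  Task 3: C/T = 5/33 (approx. 0.1515)
  Task 4: C/T = 14/49 = 2/7 (approx. 0.2857)
Total utilization U = 1/8 + 3/17 + 5/33 + 2/7 = 23207/31416
Rounded to 4 decimal places: U = 0.7387
RM (Liu & Layland) bound for 4 tasks = 0.756828; compare with U = 23207/31416 (approx. 0.738700)
U <= bound, so schedulable by RM sufficient condition.

0.7387


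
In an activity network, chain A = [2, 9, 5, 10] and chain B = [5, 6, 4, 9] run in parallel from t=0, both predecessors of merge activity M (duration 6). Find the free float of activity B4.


ES(B4) = sum of predecessors on chain B = 15
EF(B4) = ES + duration = 15 + 9 = 24
Successor of B4 is M. ES(M) = max(sum(A), sum(B)) = max(26, 24) = 26
Free float = ES(successor) - EF(current) = 26 - 24 = 2

2


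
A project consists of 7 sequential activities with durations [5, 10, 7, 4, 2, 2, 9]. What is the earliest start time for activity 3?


Activity 3 starts after activities 1 through 2 complete.
Predecessor durations: [5, 10]
ES = 5 + 10 = 15

15


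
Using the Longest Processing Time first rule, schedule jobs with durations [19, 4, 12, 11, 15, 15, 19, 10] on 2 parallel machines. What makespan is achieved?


Sort jobs in decreasing order (LPT): [19, 19, 15, 15, 12, 11, 10, 4]
Assign each job to the least loaded machine:
  Machine 1: jobs [19, 15, 12, 4], load = 50
  Machine 2: jobs [19, 15, 11, 10], load = 55
Makespan = max load = 55

55


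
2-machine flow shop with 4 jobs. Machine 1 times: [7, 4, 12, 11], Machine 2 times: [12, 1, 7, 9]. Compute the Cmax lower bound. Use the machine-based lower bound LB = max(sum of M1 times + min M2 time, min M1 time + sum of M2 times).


LB1 = sum(M1 times) + min(M2 times) = 34 + 1 = 35
LB2 = min(M1 times) + sum(M2 times) = 4 + 29 = 33
Lower bound = max(LB1, LB2) = max(35, 33) = 35

35


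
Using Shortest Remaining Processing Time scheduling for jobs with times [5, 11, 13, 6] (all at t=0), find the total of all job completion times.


Since all jobs arrive at t=0, SRPT equals SPT ordering.
SPT order: [5, 6, 11, 13]
Completion times:
  Job 1: p=5, C=5
  Job 2: p=6, C=11
  Job 3: p=11, C=22
  Job 4: p=13, C=35
Total completion time = 5 + 11 + 22 + 35 = 73

73


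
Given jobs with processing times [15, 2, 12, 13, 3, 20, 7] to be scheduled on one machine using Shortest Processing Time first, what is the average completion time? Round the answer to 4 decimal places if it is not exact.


Sort jobs by processing time (SPT order): [2, 3, 7, 12, 13, 15, 20]
Compute completion times sequentially:
  Job 1: processing = 2, completes at 2
  Job 2: processing = 3, completes at 5
  Job 3: processing = 7, completes at 12
  Job 4: processing = 12, completes at 24
  Job 5: processing = 13, completes at 37
  Job 6: processing = 15, completes at 52
  Job 7: processing = 20, completes at 72
Sum of completion times = 204
Average completion time = 204/7 = 29.1429

29.1429


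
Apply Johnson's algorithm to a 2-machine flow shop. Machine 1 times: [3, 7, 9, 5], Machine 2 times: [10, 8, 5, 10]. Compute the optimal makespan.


Apply Johnson's rule:
  Group 1 (a <= b): [(1, 3, 10), (4, 5, 10), (2, 7, 8)]
  Group 2 (a > b): [(3, 9, 5)]
Optimal job order: [1, 4, 2, 3]
Schedule:
  Job 1: M1 done at 3, M2 done at 13
  Job 4: M1 done at 8, M2 done at 23
  Job 2: M1 done at 15, M2 done at 31
  Job 3: M1 done at 24, M2 done at 36
Makespan = 36

36


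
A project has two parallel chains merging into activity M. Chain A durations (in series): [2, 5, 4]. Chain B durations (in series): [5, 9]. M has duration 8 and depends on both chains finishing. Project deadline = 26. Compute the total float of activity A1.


Forward pass: ES(A1) = sum of predecessors on chain A = 0
EF = ES + duration = 0 + 2 = 2
Backward pass: LF(M) = deadline = 26; LS(M) = 26 - 8 = 18
LF(A1) = LS(M) - sum(successors on chain A) = 18 - 9 = 9
LS = LF - duration = 9 - 2 = 7
Total float = LS - ES = 7 - 0 = 7

7
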